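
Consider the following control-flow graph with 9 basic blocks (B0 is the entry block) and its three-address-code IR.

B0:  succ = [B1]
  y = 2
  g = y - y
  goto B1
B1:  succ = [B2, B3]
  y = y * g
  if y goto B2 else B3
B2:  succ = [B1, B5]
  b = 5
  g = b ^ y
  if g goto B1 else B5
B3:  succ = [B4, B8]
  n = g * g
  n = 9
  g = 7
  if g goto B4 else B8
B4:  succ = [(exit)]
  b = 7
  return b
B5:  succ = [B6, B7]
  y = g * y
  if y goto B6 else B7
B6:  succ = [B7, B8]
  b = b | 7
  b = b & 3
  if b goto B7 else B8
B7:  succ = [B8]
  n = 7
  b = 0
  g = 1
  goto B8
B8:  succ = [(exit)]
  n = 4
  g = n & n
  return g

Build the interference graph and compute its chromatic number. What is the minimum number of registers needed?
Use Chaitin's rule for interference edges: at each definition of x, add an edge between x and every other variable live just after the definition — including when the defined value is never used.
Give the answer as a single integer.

Block summaries:
  B0: {g,y} / ∅
  B1: {y} / {g,y}
  B2: {b,g} / {y}
  B3: {g,n} / {g}
  B4: {b} / ∅
  B5: {y} / {g,y}
  B6: {b} / {b}
  B7: {b,g,n} / ∅
  B8: {g,n} / ∅

Liveness:
  B0: in=∅ out={g,y}
  B1: in={g,y} out={g,y}
  B2: in={y} out={b,g,y}
  B3: in={g} out=∅
  B4: in=∅ out=∅
  B5: in={b,g,y} out={b}
  B6: in={b} out=∅
  B7: in=∅ out=∅
  B8: in=∅ out=∅

Conflict graph:
  b: {g,y}
  g: {b,y}
  n: ∅
  y: {b,g}

Chromatic number:
  {b,g,y} pairwise interfere (3-clique) ⇒ χ ≥ 3
  3-colouring: c0={b,n}  c1={g}  c2={y}
  χ = 3

Answer: 3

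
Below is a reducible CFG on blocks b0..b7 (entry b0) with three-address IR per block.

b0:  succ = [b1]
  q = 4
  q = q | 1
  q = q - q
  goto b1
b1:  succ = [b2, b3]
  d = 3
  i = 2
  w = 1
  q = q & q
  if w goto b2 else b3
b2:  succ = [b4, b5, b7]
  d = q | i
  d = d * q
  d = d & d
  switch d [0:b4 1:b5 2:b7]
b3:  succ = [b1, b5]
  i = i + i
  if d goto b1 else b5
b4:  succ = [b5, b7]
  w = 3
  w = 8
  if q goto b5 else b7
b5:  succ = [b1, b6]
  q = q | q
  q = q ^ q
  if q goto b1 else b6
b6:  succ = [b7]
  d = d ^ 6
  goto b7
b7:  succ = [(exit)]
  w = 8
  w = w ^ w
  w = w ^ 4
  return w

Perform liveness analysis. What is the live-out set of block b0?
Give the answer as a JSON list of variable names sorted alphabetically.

Per-block:
  b0: def={q} ue=∅
  b1: def={d,i,q,w} ue={q}
  b2: def={d} ue={i,q}
  b3: def={i} ue={d,i}
  b4: def={w} ue={q}
  b5: def={q} ue={q}
  b6: def={d} ue={d}
  b7: def={w} ue=∅

Backward fixpoint:
  b0 li=∅ lo={q}
  b1 li={q} lo={d,i,q}
  b2 li={i,q} lo={d,q}
  b3 li={d,i,q} lo={d,q}
  b4 li={d,q} lo={d,q}
  b5 li={d,q} lo={d,q}
  b6 li={d} lo=∅
  b7 li=∅ lo=∅

live-out(b0) = ["q"]

Answer: ["q"]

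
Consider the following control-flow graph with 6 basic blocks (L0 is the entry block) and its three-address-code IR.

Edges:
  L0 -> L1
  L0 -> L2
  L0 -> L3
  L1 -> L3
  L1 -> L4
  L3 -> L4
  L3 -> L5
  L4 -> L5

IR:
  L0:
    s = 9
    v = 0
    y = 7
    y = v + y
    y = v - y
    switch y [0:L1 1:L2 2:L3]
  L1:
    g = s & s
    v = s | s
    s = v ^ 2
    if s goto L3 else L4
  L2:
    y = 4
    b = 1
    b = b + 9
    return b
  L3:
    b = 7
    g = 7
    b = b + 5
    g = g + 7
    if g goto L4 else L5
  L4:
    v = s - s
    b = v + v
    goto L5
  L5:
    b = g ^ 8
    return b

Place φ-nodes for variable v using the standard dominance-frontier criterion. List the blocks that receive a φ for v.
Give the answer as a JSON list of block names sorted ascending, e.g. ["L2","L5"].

idom tree: L1←L0 L2←L0 L3←L0 L4←L0 L5←L0
Dom at joins:
  L3: preds {L0,L1}: {L0} ∩ {L0,L1} = {L0}; idom=L0
  L4: preds {L1,L3}: {L0,L1} ∩ {L0,L3} = {L0}; idom=L0
  L5: preds {L3,L4}: {L0,L3} ∩ {L0,L4} = {L0}; idom=L0

DF walk-up:
  join L3 pred L0: · stop@L0
  join L3 pred L1: L1 stop@L0
  join L4 pred L1: L1 stop@L0
  join L4 pred L3: L3 stop@L0
  join L5 pred L3: L3 stop@L0
  join L5 pred L4: L4 stop@L0
  DF(L0)=∅
  DF(L1)={L3,L4}
  DF(L2)=∅
  DF(L3)={L4,L5}
  DF(L4)={L5}
  DF(L5)=∅

φ for v: defs {L0,L1,L4}
  DF⁺ = {L3,L4,L5}

Answer: ["L3", "L4", "L5"]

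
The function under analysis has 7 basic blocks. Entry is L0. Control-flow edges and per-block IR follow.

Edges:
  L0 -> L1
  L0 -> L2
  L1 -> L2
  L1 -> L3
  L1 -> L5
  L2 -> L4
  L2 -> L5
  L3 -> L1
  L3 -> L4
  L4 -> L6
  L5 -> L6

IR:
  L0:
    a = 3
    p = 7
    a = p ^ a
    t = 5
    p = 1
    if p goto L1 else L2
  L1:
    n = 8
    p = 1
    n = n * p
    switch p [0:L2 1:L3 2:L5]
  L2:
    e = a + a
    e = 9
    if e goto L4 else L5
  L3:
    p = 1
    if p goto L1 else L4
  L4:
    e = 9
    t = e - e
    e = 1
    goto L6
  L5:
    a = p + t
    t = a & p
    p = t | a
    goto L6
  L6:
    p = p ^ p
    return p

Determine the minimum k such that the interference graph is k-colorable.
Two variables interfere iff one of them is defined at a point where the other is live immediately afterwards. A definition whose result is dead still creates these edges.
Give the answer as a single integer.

def/use:
  L0 def {a,p,t} use ∅
  L1 def {n,p} use ∅
  L2 def {e} use {a}
  L3 def {p} use ∅
  L4 def {e,t} use ∅
  L5 def {a,p,t} use {p,t}
  L6 def {p} use {p}

Backward fixpoint:
  L0 li=∅ lo={a,p,t}
  L1 li={a,t} lo={a,p,t}
  L2 li={a,p,t} lo={p,t}
  L3 li={a,t} lo={a,p,t}
  L4 li={p} lo={p}
  L5 li={p,t} lo={p}
  L6 li={p} lo=∅

Conflict graph:
  a↔{n,p,t}
  e↔{p,t}
  n↔{a,p,t}
  p↔{a,e,n,t}
  t↔{a,e,n,p}

Registers:
  {a,n,p,t} pairwise interfere (4-clique) ⇒ χ ≥ 4
  assign a→R2 e→R2 n→R3 p→R0 t→R1 — no edge inside a register ⇒ χ ≤ 4
  χ = 4

Answer: 4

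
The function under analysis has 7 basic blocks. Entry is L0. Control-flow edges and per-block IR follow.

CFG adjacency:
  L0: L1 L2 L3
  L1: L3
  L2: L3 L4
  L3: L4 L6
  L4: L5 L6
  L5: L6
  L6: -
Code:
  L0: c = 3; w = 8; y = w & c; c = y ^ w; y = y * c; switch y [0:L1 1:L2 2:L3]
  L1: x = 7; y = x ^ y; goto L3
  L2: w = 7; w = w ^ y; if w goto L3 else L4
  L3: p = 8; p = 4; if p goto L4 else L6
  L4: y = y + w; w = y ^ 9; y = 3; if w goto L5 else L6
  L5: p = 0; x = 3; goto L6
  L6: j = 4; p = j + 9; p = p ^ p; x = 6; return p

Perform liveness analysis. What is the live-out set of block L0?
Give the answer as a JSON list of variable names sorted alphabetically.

Block summaries:
  L0: {c,w,y} / ∅
  L1: {x,y} / {y}
  L2: {w} / {y}
  L3: {p} / ∅
  L4: {w,y} / {w,y}
  L5: {p,x} / ∅
  L6: {j,p,x} / ∅

Live sets:
  live L0: ∅→{w,y}
  live L1: {w,y}→{w,y}
  live L2: {y}→{w,y}
  live L3: {w,y}→{w,y}
  live L4: {w,y}→∅
  live L5: ∅→∅
  live L6: ∅→∅

live-out(L0) = ["w", "y"]

Answer: ["w", "y"]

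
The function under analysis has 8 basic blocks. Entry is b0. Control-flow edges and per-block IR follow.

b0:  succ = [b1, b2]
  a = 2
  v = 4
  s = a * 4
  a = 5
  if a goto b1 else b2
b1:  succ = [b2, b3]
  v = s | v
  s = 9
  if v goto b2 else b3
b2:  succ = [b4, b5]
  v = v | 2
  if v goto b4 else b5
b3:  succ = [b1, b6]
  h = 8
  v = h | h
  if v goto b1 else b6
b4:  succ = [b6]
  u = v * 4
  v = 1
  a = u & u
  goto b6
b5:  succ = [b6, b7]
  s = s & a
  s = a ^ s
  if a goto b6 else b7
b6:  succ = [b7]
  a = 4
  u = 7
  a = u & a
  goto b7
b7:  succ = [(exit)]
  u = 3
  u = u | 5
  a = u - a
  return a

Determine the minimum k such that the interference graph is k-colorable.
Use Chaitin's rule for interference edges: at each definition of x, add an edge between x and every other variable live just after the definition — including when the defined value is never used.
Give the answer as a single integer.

def/use:
  b0 def {a,s,v} use ∅
  b1 def {s,v} use {s,v}
  b2 def {v} use {v}
  b3 def {h,v} use ∅
  b4 def {a,u,v} use {v}
  b5 def {s} use {a,s}
  b6 def {a,u} use ∅
  b7 def {a,u} use {a}

Live sets:
  live b0: ∅→{a,s,v}
  live b1: {a,s,v}→{a,s,v}
  live b2: {a,s,v}→{a,s,v}
  live b3: {a,s}→{a,s,v}
  live b4: {v}→∅
  live b5: {a,s}→{a}
  live b6: ∅→{a}
  live b7: {a}→∅

Interfere edges:
  a: {h,s,u,v}
  h: {a,s}
  s: {a,h,v}
  u: {a,v}
  v: {a,s,u}

Registers:
  clique {a,h,s} ⇒ need ≥ 3
  3-colouring: R0={a}  R1={s,u}  R2={h,v}
  χ = 3

Answer: 3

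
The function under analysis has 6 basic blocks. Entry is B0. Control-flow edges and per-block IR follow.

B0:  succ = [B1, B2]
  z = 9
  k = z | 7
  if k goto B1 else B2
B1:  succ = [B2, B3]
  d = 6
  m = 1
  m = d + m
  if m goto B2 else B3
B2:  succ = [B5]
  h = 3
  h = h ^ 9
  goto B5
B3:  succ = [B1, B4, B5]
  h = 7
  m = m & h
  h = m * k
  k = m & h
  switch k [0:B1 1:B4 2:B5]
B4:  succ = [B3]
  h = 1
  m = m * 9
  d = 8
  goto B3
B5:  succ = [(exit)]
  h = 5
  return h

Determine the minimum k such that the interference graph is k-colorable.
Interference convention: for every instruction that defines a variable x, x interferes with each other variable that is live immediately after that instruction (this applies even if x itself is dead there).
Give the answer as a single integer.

Answer: 3

Analysis:
Block summaries:
  B0 def {k,z} use ∅
  B1 def {d,m} use ∅
  B2 def {h} use ∅
  B3 def {h,k,m} use {k,m}
  B4 def {d,h,m} use {m}
  B5 def {h} use ∅

Backward fixpoint:
  B0: in=∅ out={k}
  B1: in={k} out={k,m}
  B2: in=∅ out=∅
  B3: in={k,m} out={k,m}
  B4: in={k,m} out={k,m}
  B5: in=∅ out=∅

Interference:
  d: {k,m}
  h: {k,m}
  k: {d,h,m}
  m: {d,h,k}
  z: ∅

Registers:
  {d,k,m} pairwise interfere (3-clique) ⇒ χ ≥ 3
  3-colouring: R0={k,z}  R1={m}  R2={d,h}
  χ = 3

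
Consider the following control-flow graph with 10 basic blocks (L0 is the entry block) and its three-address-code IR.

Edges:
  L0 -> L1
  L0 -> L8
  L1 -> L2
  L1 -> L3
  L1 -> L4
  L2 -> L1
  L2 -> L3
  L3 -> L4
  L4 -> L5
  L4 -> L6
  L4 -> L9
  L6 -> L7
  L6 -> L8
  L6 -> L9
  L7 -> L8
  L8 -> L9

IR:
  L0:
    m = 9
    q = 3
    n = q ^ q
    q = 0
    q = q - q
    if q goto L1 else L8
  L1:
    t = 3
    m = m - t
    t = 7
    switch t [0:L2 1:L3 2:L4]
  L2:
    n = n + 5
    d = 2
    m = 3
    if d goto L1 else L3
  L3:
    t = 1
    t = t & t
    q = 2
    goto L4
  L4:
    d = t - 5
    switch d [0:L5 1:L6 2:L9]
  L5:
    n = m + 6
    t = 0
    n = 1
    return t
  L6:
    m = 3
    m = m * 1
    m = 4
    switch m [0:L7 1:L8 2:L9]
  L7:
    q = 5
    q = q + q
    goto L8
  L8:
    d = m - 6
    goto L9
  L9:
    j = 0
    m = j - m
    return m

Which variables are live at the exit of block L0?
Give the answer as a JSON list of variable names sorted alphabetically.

Answer: ["m", "n"]

Analysis:
Block summaries:
  L0: {m,n,q} / ∅
  L1: {m,t} / {m}
  L2: {d,m,n} / {n}
  L3: {q,t} / ∅
  L4: {d} / {t}
  L5: {n,t} / {m}
  L6: {m} / ∅
  L7: {q} / ∅
  L8: {d} / {m}
  L9: {j,m} / {m}

Backward fixpoint:
  live L0: ∅→{m,n}
  live L1: {m,n}→{m,n,t}
  live L2: {n}→{m,n}
  live L3: {m}→{m,t}
  live L4: {m,t}→{m}
  live L5: {m}→∅
  live L6: ∅→{m}
  live L7: {m}→{m}
  live L8: {m}→{m}
  live L9: {m}→∅

live-out(L0) = ["m", "n"]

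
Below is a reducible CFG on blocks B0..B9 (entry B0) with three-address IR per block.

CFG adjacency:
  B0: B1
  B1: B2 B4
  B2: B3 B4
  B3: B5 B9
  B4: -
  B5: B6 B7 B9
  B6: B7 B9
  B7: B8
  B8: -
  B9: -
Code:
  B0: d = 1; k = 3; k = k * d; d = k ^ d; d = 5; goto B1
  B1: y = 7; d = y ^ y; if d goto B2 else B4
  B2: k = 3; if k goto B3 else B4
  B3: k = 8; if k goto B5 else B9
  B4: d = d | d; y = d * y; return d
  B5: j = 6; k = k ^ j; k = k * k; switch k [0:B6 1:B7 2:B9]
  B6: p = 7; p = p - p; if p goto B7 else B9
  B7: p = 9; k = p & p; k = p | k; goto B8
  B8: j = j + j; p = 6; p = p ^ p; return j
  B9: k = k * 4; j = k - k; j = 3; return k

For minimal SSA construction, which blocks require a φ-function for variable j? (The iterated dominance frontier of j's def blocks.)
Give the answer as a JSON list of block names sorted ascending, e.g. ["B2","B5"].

Answer: ["B9"]

Analysis:
idom tree: B1←B0 B2←B1 B3←B2 B4←B1 B5←B3 B6←B5 B7←B5 B8←B7 B9←B3
Dom at joins:
  B4: preds {B1,B2}: {B0,B1} ∩ {B0,B1,B2} = {B0,B1}; idom=B1
  B7: preds {B5,B6}: {B0,B1,B2,B3,B5} ∩ {B0,B1,B2,B3,B5,B6} = {B0,B1,B2,B3,B5}; idom=B5
  B9: preds {B3,B5,B6}: {B0,B1,B2,B3} ∩ {B0,B1,B2,B3,B5} ∩ {B0,B1,B2,B3,B5,B6} = {B0,B1,B2,B3}; idom=B3

DF derivation:
  B4←B1: walk · to B1
  B4←B2: walk B2 to B1
  B7←B5: walk · to B5
  B7←B6: walk B6 to B5
  B9←B3: walk · to B3
  B9←B5: walk B5 to B3
  B9←B6: walk B6→B5 to B3
  B0: DF=∅
  B1: DF=∅
  B2: DF={B4}
  B3: DF=∅
  B4: DF=∅
  B5: DF={B9}
  B6: DF={B7,B9}
  B7: DF=∅
  B8: DF=∅
  B9: DF=∅

φ for j: defs {B5,B8,B9}
  DF⁺ = {B9}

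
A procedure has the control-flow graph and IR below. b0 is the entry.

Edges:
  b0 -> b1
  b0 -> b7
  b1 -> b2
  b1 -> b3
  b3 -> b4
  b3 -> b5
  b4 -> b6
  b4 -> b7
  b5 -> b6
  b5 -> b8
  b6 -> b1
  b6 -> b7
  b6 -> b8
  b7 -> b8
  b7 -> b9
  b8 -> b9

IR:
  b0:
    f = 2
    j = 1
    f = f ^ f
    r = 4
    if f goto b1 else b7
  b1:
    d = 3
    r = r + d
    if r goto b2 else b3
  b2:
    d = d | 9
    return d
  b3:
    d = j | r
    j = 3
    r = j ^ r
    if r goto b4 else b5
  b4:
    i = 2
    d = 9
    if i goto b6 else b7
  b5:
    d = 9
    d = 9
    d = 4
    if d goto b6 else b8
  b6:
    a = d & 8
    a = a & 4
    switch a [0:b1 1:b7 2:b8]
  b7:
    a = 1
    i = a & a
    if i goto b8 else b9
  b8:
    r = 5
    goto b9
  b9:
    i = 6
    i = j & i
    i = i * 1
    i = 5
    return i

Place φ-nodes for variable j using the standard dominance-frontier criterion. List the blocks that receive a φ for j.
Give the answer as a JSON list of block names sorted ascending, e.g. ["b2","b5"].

Answer: ["b1", "b7", "b8", "b9"]

Working:
idom tree: b1←b0 b2←b1 b3←b1 b4←b3 b5←b3 b6←b3 b7←b0 b8←b0 b9←b0
Dom at joins:
  b1: preds {b0,b6}: {b0} ∩ {b0,b1,b3,b6} = {b0}; idom=b0
  b6: preds {b4,b5}: {b0,b1,b3,b4} ∩ {b0,b1,b3,b5} = {b0,b1,b3}; idom=b3
  b7: preds {b0,b4,b6}: {b0} ∩ {b0,b1,b3,b4} ∩ {b0,b1,b3,b6} = {b0}; idom=b0
  b8: preds {b5,b6,b7}: {b0,b1,b3,b5} ∩ {b0,b1,b3,b6} ∩ {b0,b7} = {b0}; idom=b0
  b9: preds {b7,b8}: {b0,b7} ∩ {b0,b8} = {b0}; idom=b0

Frontier:
  join b1 pred b0: · stop@b0
  join b1 pred b6: b6→b3→b1 stop@b0
  join b6 pred b4: b4 stop@b3
  join b6 pred b5: b5 stop@b3
  join b7 pred b0: · stop@b0
  join b7 pred b4: b4→b3→b1 stop@b0
  join b7 pred b6: b6→b3→b1 stop@b0
  join b8 pred b5: b5→b3→b1 stop@b0
  join b8 pred b6: b6→b3→b1 stop@b0
  join b8 pred b7: b7 stop@b0
  join b9 pred b7: b7 stop@b0
  join b9 pred b8: b8 stop@b0
  b0 → ∅
  b1 → {b1,b7,b8}
  b2 → ∅
  b3 → {b1,b7,b8}
  b4 → {b6,b7}
  b5 → {b6,b8}
  b6 → {b1,b7,b8}
  b7 → {b8,b9}
  b8 → {b9}
  b9 → ∅

φ for j: defs {b0,b3}
  DF⁺ = {b1,b7,b8,b9}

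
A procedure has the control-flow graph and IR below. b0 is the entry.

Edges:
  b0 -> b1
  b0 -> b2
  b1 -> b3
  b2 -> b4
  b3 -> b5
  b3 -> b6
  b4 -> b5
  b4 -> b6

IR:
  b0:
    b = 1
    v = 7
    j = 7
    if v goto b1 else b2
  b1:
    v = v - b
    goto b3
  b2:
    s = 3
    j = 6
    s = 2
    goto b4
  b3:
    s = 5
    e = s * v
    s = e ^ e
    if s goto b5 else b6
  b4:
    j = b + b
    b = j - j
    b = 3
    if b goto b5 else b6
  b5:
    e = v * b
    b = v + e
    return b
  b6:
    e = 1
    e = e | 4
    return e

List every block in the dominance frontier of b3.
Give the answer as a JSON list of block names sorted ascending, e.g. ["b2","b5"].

idom tree: b1←b0 b2←b0 b3←b1 b4←b2 b5←b0 b6←b0
Dom at joins:
  b5: preds {b3,b4}: {b0,b1,b3} ∩ {b0,b2,b4} = {b0}; idom=b0
  b6: preds {b3,b4}: {b0,b1,b3} ∩ {b0,b2,b4} = {b0}; idom=b0

DF derivation:
  join b5 pred b3: b3→b1 stop@b0
  join b5 pred b4: b4→b2 stop@b0
  join b6 pred b3: b3→b1 stop@b0
  join b6 pred b4: b4→b2 stop@b0
  b0 → ∅
  b1 → {b5,b6}
  b2 → {b5,b6}
  b3 → {b5,b6}
  b4 → {b5,b6}
  b5 → ∅
  b6 → ∅

DF(b3) = ["b5", "b6"]

Answer: ["b5", "b6"]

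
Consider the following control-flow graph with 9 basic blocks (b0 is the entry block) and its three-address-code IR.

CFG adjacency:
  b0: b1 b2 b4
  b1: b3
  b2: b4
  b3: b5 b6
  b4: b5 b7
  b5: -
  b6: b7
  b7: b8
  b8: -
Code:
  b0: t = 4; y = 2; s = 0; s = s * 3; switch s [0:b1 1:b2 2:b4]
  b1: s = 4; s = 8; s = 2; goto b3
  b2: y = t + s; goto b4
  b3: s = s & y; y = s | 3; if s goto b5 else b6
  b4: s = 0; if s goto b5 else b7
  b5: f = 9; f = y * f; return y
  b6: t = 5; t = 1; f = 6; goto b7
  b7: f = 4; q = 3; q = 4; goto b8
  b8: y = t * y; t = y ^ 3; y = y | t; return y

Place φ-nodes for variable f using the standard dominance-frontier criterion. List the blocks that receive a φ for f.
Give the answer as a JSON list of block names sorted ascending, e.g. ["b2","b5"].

Answer: ["b7"]

Working:
idom tree: b1←b0 b2←b0 b3←b1 b4←b0 b5←b0 b6←b3 b7←b0 b8←b7
Join-block Dom:
  b4: preds {b0,b2}: {b0} ∩ {b0,b2} = {b0}; idom=b0
  b5: preds {b3,b4}: {b0,b1,b3} ∩ {b0,b4} = {b0}; idom=b0
  b7: preds {b4,b6}: {b0,b4} ∩ {b0,b1,b3,b6} = {b0}; idom=b0

DF derivation:
  b4←b0: walk · to b0
  b4←b2: walk b2 to b0
  b5←b3: walk b3→b1 to b0
  b5←b4: walk b4 to b0
  b7←b4: walk b4 to b0
  b7←b6: walk b6→b3→b1 to b0
  DF(b0)=∅
  DF(b1)={b5,b7}
  DF(b2)={b4}
  DF(b3)={b5,b7}
  DF(b4)={b5,b7}
  DF(b5)=∅
  DF(b6)={b7}
  DF(b7)=∅
  DF(b8)=∅

φ for f: defs {b5,b6,b7}
  DF⁺ = {b7}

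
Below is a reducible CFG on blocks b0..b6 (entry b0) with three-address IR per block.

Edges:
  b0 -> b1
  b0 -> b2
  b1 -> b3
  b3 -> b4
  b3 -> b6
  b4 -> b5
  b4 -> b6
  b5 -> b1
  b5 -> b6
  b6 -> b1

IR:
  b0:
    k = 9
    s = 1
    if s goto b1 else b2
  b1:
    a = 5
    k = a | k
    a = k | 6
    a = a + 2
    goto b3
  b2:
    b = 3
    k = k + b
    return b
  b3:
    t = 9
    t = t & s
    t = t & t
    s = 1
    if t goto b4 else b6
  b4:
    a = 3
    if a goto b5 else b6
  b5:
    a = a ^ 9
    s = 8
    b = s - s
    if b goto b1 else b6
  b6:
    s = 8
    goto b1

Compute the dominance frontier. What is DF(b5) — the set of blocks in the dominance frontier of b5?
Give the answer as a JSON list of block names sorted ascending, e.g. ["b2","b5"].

Answer: ["b1", "b6"]

Analysis:
idom tree: b1←b0 b2←b0 b3←b1 b4←b3 b5←b4 b6←b3
Dom∩ at merges:
  b1: preds {b0,b5,b6}: {b0} ∩ {b0,b1,b3,b4,b5} ∩ {b0,b1,b3,b6} = {b0}; idom=b0
  b6: preds {b3,b4,b5}: {b0,b1,b3} ∩ {b0,b1,b3,b4} ∩ {b0,b1,b3,b4,b5} = {b0,b1,b3}; idom=b3

Frontier:
  b1←b0: walk · to b0
  b1←b5: walk b5→b4→b3→b1 to b0
  b1←b6: walk b6→b3→b1 to b0
  b6←b3: walk · to b3
  b6←b4: walk b4 to b3
  b6←b5: walk b5→b4 to b3
  DF(b0)=∅
  DF(b1)={b1}
  DF(b2)=∅
  DF(b3)={b1}
  DF(b4)={b1,b6}
  DF(b5)={b1,b6}
  DF(b6)={b1}

DF(b5) = ["b1", "b6"]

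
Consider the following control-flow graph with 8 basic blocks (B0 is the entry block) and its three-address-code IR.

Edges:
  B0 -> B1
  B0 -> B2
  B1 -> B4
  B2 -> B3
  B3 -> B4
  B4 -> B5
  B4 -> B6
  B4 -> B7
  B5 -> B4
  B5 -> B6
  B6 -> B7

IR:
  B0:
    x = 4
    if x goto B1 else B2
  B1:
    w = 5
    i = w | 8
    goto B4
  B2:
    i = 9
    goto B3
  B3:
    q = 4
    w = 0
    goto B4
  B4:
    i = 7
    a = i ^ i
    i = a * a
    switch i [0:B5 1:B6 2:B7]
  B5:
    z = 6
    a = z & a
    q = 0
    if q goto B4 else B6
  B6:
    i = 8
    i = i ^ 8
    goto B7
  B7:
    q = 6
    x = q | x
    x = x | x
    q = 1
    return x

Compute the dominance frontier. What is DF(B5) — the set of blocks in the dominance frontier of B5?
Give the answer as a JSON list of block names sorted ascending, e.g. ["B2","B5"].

idom tree: B1←B0 B2←B0 B3←B2 B4←B0 B5←B4 B6←B4 B7←B4
Dom∩ at merges:
  B4: preds {B1,B3,B5}: {B0,B1} ∩ {B0,B2,B3} ∩ {B0,B4,B5} = {B0}; idom=B0
  B6: preds {B4,B5}: {B0,B4} ∩ {B0,B4,B5} = {B0,B4}; idom=B4
  B7: preds {B4,B6}: {B0,B4} ∩ {B0,B4,B6} = {B0,B4}; idom=B4

Frontier:
  join B4 pred B1: B1 stop@B0
  join B4 pred B3: B3→B2 stop@B0
  join B4 pred B5: B5→B4 stop@B0
  join B6 pred B4: · stop@B4
  join B6 pred B5: B5 stop@B4
  join B7 pred B4: · stop@B4
  join B7 pred B6: B6 stop@B4
  B0 → ∅
  B1 → {B4}
  B2 → {B4}
  B3 → {B4}
  B4 → {B4}
  B5 → {B4,B6}
  B6 → {B7}
  B7 → ∅

DF(B5) = ["B4", "B6"]

Answer: ["B4", "B6"]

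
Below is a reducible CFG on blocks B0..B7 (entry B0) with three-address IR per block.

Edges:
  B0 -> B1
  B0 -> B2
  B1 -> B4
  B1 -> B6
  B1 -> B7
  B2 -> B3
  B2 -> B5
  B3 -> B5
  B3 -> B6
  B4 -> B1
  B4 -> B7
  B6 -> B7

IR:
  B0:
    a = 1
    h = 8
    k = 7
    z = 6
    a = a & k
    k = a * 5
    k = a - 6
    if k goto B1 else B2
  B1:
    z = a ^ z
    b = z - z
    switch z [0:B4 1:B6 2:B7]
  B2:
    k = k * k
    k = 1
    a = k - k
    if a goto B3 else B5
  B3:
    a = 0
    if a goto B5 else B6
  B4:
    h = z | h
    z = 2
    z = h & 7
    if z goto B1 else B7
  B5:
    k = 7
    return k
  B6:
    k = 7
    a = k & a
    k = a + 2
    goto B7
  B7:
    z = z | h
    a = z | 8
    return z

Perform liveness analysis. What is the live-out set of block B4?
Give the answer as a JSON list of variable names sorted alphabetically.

Block summaries:
  B0: def={a,h,k,z} ue=∅
  B1: def={b,z} ue={a,z}
  B2: def={a,k} ue={k}
  B3: def={a} ue=∅
  B4: def={h,z} ue={h,z}
  B5: def={k} ue=∅
  B6: def={a,k} ue={a}
  B7: def={a,z} ue={h,z}

Liveness:
  B0: in=∅ out={a,h,k,z}
  B1: in={a,h,z} out={a,h,z}
  B2: in={h,k,z} out={h,z}
  B3: in={h,z} out={a,h,z}
  B4: in={a,h,z} out={a,h,z}
  B5: in=∅ out=∅
  B6: in={a,h,z} out={h,z}
  B7: in={h,z} out=∅

live-out(B4) = ["a", "h", "z"]

Answer: ["a", "h", "z"]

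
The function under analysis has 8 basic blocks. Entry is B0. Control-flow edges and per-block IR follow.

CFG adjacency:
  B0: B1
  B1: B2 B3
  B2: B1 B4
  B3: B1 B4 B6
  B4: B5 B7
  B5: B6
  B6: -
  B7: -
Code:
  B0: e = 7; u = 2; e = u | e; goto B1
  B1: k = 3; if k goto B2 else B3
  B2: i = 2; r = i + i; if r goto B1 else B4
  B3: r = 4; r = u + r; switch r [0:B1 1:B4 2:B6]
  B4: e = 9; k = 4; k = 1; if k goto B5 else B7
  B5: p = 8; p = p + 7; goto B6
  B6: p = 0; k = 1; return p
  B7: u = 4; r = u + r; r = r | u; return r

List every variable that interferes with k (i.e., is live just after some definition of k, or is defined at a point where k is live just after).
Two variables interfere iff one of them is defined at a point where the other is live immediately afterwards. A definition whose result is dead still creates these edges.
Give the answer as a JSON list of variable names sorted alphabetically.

def/use:
  B0 def {e,u} use ∅
  B1 def {k} use ∅
  B2 def {i,r} use ∅
  B3 def {r} use {u}
  B4 def {e,k} use ∅
  B5 def {p} use ∅
  B6 def {k,p} use ∅
  B7 def {r,u} use {r}

Backward fixpoint:
  live B0: ∅→{u}
  live B1: {u}→{u}
  live B2: {u}→{r,u}
  live B3: {u}→{r,u}
  live B4: {r}→{r}
  live B5: ∅→∅
  live B6: ∅→∅
  live B7: {r}→∅

Interfere edges:
  e: {r,u}
  i: {u}
  k: {p,r,u}
  p: {k}
  r: {e,k,u}
  u: {e,i,k,r}

N(k) = ["p", "r", "u"]

Answer: ["p", "r", "u"]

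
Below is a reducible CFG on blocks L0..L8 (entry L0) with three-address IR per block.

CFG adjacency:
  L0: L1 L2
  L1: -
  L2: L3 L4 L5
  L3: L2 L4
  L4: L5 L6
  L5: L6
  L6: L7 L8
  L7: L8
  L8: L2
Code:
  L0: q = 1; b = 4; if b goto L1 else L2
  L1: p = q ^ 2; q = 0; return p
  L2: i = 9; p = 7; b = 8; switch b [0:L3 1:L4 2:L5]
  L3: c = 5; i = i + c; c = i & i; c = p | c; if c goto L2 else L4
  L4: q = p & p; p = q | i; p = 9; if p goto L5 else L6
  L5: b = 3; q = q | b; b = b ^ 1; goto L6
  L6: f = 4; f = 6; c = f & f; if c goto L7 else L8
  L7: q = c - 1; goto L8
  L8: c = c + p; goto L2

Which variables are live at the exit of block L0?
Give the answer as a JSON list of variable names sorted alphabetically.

Answer: ["q"]

Working:
Per-block:
  L0: def={b,q} ue=∅
  L1: def={p,q} ue={q}
  L2: def={b,i,p} ue=∅
  L3: def={c,i} ue={i,p}
  L4: def={p,q} ue={i,p}
  L5: def={b,q} ue={q}
  L6: def={c,f} ue=∅
  L7: def={q} ue={c}
  L8: def={c} ue={c,p}

Backward fixpoint:
  L0: in=∅ out={q}
  L1: in={q} out=∅
  L2: in={q} out={i,p,q}
  L3: in={i,p,q} out={i,p,q}
  L4: in={i,p} out={p,q}
  L5: in={p,q} out={p,q}
  L6: in={p,q} out={c,p,q}
  L7: in={c,p} out={c,p,q}
  L8: in={c,p,q} out={q}

live-out(L0) = ["q"]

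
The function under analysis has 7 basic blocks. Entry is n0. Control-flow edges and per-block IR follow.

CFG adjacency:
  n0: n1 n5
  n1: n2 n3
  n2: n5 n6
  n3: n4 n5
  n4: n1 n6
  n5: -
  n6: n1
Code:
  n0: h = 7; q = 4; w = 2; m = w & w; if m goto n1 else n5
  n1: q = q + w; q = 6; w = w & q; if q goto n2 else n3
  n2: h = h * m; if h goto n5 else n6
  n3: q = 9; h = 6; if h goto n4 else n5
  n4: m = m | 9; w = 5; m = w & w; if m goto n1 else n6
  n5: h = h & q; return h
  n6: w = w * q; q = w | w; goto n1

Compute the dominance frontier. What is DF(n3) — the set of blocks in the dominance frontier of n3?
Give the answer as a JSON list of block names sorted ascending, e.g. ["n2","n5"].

Answer: ["n1", "n5", "n6"]

Working:
idom tree: n1←n0 n2←n1 n3←n1 n4←n3 n5←n0 n6←n1
Join-block Dom:
  n1: preds {n0,n4,n6}: {n0} ∩ {n0,n1,n3,n4} ∩ {n0,n1,n6} = {n0}; idom=n0
  n5: preds {n0,n2,n3}: {n0} ∩ {n0,n1,n2} ∩ {n0,n1,n3} = {n0}; idom=n0
  n6: preds {n2,n4}: {n0,n1,n2} ∩ {n0,n1,n3,n4} = {n0,n1}; idom=n1

DF walk-up:
  n1←n0: walk · to n0
  n1←n4: walk n4→n3→n1 to n0
  n1←n6: walk n6→n1 to n0
  n5←n0: walk · to n0
  n5←n2: walk n2→n1 to n0
  n5←n3: walk n3→n1 to n0
  n6←n2: walk n2 to n1
  n6←n4: walk n4→n3 to n1
  n0: DF=∅
  n1: DF={n1,n5}
  n2: DF={n5,n6}
  n3: DF={n1,n5,n6}
  n4: DF={n1,n6}
  n5: DF=∅
  n6: DF={n1}

DF(n3) = ["n1", "n5", "n6"]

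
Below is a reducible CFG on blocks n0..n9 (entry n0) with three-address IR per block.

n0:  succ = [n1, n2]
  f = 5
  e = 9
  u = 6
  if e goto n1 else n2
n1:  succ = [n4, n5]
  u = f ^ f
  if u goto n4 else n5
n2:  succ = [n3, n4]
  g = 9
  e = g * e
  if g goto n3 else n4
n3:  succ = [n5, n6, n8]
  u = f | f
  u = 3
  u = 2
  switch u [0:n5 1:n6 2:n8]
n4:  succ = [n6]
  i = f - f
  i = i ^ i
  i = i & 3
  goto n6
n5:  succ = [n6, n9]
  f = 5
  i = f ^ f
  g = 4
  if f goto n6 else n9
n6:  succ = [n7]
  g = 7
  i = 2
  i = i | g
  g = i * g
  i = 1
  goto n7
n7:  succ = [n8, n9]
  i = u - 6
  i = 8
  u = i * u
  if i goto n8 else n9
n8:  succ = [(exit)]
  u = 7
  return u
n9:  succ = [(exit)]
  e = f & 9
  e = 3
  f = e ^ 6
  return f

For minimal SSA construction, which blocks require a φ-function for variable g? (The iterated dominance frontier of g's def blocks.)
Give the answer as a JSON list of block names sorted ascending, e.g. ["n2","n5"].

idom tree: n1←n0 n2←n0 n3←n2 n4←n0 n5←n0 n6←n0 n7←n6 n8←n0 n9←n0
Join-block Dom:
  n4: preds {n1,n2}: {n0,n1} ∩ {n0,n2} = {n0}; idom=n0
  n5: preds {n1,n3}: {n0,n1} ∩ {n0,n2,n3} = {n0}; idom=n0
  n6: preds {n3,n4,n5}: {n0,n2,n3} ∩ {n0,n4} ∩ {n0,n5} = {n0}; idom=n0
  n8: preds {n3,n7}: {n0,n2,n3} ∩ {n0,n6,n7} = {n0}; idom=n0
  n9: preds {n5,n7}: {n0,n5} ∩ {n0,n6,n7} = {n0}; idom=n0

DF walk-up:
  join n4 pred n1: n1 stop@n0
  join n4 pred n2: n2 stop@n0
  join n5 pred n1: n1 stop@n0
  join n5 pred n3: n3→n2 stop@n0
  join n6 pred n3: n3→n2 stop@n0
  join n6 pred n4: n4 stop@n0
  join n6 pred n5: n5 stop@n0
  join n8 pred n3: n3→n2 stop@n0
  join n8 pred n7: n7→n6 stop@n0
  join n9 pred n5: n5 stop@n0
  join n9 pred n7: n7→n6 stop@n0
  n0 → ∅
  n1 → {n4,n5}
  n2 → {n4,n5,n6,n8}
  n3 → {n5,n6,n8}
  n4 → {n6}
  n5 → {n6,n9}
  n6 → {n8,n9}
  n7 → {n8,n9}
  n8 → ∅
  n9 → ∅

φ for g: defs {n2,n5,n6}
  DF⁺ = {n4,n5,n6,n8,n9}

Answer: ["n4", "n5", "n6", "n8", "n9"]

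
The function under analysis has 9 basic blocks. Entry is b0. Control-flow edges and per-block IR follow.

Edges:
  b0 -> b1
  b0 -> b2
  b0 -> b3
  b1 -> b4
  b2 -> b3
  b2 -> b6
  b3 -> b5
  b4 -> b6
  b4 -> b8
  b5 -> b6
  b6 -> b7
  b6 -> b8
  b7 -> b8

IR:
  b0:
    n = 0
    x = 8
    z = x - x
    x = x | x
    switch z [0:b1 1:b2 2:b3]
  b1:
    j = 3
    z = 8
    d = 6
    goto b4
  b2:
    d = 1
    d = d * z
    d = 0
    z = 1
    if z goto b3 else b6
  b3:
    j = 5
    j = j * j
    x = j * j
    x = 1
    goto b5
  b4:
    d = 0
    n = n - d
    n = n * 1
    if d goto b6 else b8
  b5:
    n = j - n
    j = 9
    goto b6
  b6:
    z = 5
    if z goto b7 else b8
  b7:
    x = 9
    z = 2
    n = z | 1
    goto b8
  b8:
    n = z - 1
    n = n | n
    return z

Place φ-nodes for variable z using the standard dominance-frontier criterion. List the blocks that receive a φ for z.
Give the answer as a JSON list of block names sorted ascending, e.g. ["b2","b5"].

Answer: ["b3", "b6", "b8"]

Analysis:
idom tree: b1←b0 b2←b0 b3←b0 b4←b1 b5←b3 b6←b0 b7←b6 b8←b0
Dom at joins:
  b3: preds {b0,b2}: {b0} ∩ {b0,b2} = {b0}; idom=b0
  b6: preds {b2,b4,b5}: {b0,b2} ∩ {b0,b1,b4} ∩ {b0,b3,b5} = {b0}; idom=b0
  b8: preds {b4,b6,b7}: {b0,b1,b4} ∩ {b0,b6} ∩ {b0,b6,b7} = {b0}; idom=b0

DF walk-up:
  b3←b0: walk · to b0
  b3←b2: walk b2 to b0
  b6←b2: walk b2 to b0
  b6←b4: walk b4→b1 to b0
  b6←b5: walk b5→b3 to b0
  b8←b4: walk b4→b1 to b0
  b8←b6: walk b6 to b0
  b8←b7: walk b7→b6 to b0
  b0: DF=∅
  b1: DF={b6,b8}
  b2: DF={b3,b6}
  b3: DF={b6}
  b4: DF={b6,b8}
  b5: DF={b6}
  b6: DF={b8}
  b7: DF={b8}
  b8: DF=∅

φ for z: defs {b0,b1,b2,b6,b7}
  DF⁺ = {b3,b6,b8}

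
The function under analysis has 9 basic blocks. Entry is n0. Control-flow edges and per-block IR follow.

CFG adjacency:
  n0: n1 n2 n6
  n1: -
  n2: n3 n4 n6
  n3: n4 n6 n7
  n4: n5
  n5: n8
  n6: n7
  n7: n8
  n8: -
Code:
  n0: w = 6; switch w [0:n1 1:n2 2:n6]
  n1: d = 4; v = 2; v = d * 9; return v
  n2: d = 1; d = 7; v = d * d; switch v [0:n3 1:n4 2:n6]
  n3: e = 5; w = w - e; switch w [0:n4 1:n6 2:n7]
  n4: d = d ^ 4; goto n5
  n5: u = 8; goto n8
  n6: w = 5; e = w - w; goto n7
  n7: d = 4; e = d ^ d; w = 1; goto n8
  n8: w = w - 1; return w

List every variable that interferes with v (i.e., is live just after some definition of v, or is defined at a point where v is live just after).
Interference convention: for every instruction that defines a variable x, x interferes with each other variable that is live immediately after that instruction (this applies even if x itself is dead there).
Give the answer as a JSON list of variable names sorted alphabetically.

Block summaries:
  n0 def {w} use ∅
  n1 def {d,v} use ∅
  n2 def {d,v} use ∅
  n3 def {e,w} use {w}
  n4 def {d} use {d}
  n5 def {u} use ∅
  n6 def {e,w} use ∅
  n7 def {d,e,w} use ∅
  n8 def {w} use {w}

Liveness:
  n0: in=∅ out={w}
  n1: in=∅ out=∅
  n2: in={w} out={d,w}
  n3: in={d,w} out={d,w}
  n4: in={d,w} out={w}
  n5: in={w} out={w}
  n6: in=∅ out=∅
  n7: in=∅ out={w}
  n8: in={w} out=∅

Interference:
  d — {e,v,w}
  e — {d,w}
  u — {w}
  v — {d,w}
  w — {d,e,u,v}

N(v) = ["d", "w"]

Answer: ["d", "w"]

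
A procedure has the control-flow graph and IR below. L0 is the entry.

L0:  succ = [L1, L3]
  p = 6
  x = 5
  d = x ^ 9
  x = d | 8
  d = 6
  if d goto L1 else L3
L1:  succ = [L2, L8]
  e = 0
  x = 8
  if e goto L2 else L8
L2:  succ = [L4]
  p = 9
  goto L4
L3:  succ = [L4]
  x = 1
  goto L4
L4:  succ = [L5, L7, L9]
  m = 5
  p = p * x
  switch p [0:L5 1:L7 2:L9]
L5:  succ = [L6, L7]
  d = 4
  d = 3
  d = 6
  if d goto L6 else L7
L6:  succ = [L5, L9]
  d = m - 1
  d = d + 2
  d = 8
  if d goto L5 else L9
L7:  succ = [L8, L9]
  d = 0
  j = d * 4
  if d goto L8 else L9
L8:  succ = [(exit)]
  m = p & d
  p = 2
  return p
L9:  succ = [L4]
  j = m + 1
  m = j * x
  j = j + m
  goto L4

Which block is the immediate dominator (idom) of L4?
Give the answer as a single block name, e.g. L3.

Answer: L0

Derivation:
idom tree: L1←L0 L2←L1 L3←L0 L4←L0 L5←L4 L6←L5 L7←L4 L8←L0 L9←L4
Join-block Dom:
  L4: preds {L2,L3,L9}: {L0,L1,L2} ∩ {L0,L3} ∩ {L0,L4,L9} = {L0}; idom=L0
  L5: preds {L4,L6}: {L0,L4} ∩ {L0,L4,L5,L6} = {L0,L4}; idom=L4
  L7: preds {L4,L5}: {L0,L4} ∩ {L0,L4,L5} = {L0,L4}; idom=L4
  L8: preds {L1,L7}: {L0,L1} ∩ {L0,L4,L7} = {L0}; idom=L0
  L9: preds {L4,L6,L7}: {L0,L4} ∩ {L0,L4,L5,L6} ∩ {L0,L4,L7} = {L0,L4}; idom=L4

idom(L4) = L0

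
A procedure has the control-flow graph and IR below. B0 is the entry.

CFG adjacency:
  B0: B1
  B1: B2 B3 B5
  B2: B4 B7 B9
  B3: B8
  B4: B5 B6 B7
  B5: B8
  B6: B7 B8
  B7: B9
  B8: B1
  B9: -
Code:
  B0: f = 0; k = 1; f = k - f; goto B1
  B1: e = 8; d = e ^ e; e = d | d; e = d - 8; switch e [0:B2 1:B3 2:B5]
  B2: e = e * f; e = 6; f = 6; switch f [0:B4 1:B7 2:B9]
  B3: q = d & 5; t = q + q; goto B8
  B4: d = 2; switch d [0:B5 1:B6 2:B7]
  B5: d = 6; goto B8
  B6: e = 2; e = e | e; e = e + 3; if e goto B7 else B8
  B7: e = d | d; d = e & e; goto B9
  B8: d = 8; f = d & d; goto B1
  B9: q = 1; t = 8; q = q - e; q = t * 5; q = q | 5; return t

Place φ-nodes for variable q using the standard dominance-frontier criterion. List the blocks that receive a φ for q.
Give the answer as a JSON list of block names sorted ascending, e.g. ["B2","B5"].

Answer: ["B1", "B8"]

Derivation:
idom tree: B1←B0 B2←B1 B3←B1 B4←B2 B5←B1 B6←B4 B7←B2 B8←B1 B9←B2
Dom at joins:
  B1: preds {B0,B8}: {B0} ∩ {B0,B1,B8} = {B0}; idom=B0
  B5: preds {B1,B4}: {B0,B1} ∩ {B0,B1,B2,B4} = {B0,B1}; idom=B1
  B7: preds {B2,B4,B6}: {B0,B1,B2} ∩ {B0,B1,B2,B4} ∩ {B0,B1,B2,B4,B6} = {B0,B1,B2}; idom=B2
  B8: preds {B3,B5,B6}: {B0,B1,B3} ∩ {B0,B1,B5} ∩ {B0,B1,B2,B4,B6} = {B0,B1}; idom=B1
  B9: preds {B2,B7}: {B0,B1,B2} ∩ {B0,B1,B2,B7} = {B0,B1,B2}; idom=B2

Frontier:
  B1←B0: walk · to B0
  B1←B8: walk B8→B1 to B0
  B5←B1: walk · to B1
  B5←B4: walk B4→B2 to B1
  B7←B2: walk · to B2
  B7←B4: walk B4 to B2
  B7←B6: walk B6→B4 to B2
  B8←B3: walk B3 to B1
  B8←B5: walk B5 to B1
  B8←B6: walk B6→B4→B2 to B1
  B9←B2: walk · to B2
  B9←B7: walk B7 to B2
  DF(B0)=∅
  DF(B1)={B1}
  DF(B2)={B5,B8}
  DF(B3)={B8}
  DF(B4)={B5,B7,B8}
  DF(B5)={B8}
  DF(B6)={B7,B8}
  DF(B7)={B9}
  DF(B8)={B1}
  DF(B9)=∅

φ for q: defs {B3,B9}
  DF⁺ = {B1,B8}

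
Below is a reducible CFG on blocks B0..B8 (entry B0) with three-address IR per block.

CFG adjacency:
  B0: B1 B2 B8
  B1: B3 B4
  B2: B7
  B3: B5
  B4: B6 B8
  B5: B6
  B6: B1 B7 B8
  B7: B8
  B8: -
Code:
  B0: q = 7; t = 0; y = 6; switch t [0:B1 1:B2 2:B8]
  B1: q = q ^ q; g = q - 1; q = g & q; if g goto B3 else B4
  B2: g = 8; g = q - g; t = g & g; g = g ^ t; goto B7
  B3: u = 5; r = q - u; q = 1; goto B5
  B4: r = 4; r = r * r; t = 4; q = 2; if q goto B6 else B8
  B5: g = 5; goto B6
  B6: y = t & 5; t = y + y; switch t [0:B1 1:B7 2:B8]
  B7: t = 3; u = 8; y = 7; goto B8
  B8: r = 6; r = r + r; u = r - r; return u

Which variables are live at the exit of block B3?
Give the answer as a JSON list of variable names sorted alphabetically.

Answer: ["q", "t"]

Analysis:
Per-block:
  B0 def {q,t,y} use ∅
  B1 def {g,q} use {q}
  B2 def {g,t} use {q}
  B3 def {q,r,u} use {q}
  B4 def {q,r,t} use ∅
  B5 def {g} use ∅
  B6 def {t,y} use {t}
  B7 def {t,u,y} use ∅
  B8 def {r,u} use ∅

Backward fixpoint:
  B0: in=∅ out={q,t}
  B1: in={q,t} out={q,t}
  B2: in={q} out=∅
  B3: in={q,t} out={q,t}
  B4: in=∅ out={q,t}
  B5: in={q,t} out={q,t}
  B6: in={q,t} out={q,t}
  B7: in=∅ out=∅
  B8: in=∅ out=∅

live-out(B3) = ["q", "t"]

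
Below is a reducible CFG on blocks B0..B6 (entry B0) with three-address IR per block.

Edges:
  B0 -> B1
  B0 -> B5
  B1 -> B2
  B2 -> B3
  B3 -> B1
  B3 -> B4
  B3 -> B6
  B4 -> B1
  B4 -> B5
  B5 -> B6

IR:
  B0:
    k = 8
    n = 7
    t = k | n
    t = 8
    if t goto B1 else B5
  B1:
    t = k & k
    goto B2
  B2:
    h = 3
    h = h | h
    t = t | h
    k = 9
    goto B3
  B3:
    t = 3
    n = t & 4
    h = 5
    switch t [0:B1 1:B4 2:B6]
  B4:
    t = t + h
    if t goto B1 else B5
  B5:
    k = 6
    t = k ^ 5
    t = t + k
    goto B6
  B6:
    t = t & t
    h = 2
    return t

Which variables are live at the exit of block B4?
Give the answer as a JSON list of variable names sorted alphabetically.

Answer: ["k"]

Working:
Block summaries:
  B0: {k,n,t} / ∅
  B1: {t} / {k}
  B2: {h,k,t} / {t}
  B3: {h,n,t} / ∅
  B4: {t} / {h,t}
  B5: {k,t} / ∅
  B6: {h,t} / {t}

Liveness:
  live B0: ∅→{k}
  live B1: {k}→{t}
  live B2: {t}→{k}
  live B3: {k}→{h,k,t}
  live B4: {h,k,t}→{k}
  live B5: ∅→{t}
  live B6: {t}→∅

live-out(B4) = ["k"]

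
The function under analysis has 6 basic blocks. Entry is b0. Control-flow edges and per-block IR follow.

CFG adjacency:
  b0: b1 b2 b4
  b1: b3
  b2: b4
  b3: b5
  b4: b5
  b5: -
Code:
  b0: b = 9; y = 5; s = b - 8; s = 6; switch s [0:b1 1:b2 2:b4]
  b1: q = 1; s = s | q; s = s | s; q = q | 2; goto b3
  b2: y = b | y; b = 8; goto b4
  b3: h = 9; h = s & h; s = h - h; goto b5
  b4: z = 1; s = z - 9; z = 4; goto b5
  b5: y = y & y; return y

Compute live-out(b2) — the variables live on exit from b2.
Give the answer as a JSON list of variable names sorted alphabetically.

Per-block:
  b0 def {b,s,y} use ∅
  b1 def {q,s} use {s}
  b2 def {b,y} use {b,y}
  b3 def {h,s} use {s}
  b4 def {s,z} use ∅
  b5 def {y} use {y}

Liveness:
  live b0: ∅→{b,s,y}
  live b1: {s,y}→{s,y}
  live b2: {b,y}→{y}
  live b3: {s,y}→{y}
  live b4: {y}→{y}
  live b5: {y}→∅

live-out(b2) = ["y"]

Answer: ["y"]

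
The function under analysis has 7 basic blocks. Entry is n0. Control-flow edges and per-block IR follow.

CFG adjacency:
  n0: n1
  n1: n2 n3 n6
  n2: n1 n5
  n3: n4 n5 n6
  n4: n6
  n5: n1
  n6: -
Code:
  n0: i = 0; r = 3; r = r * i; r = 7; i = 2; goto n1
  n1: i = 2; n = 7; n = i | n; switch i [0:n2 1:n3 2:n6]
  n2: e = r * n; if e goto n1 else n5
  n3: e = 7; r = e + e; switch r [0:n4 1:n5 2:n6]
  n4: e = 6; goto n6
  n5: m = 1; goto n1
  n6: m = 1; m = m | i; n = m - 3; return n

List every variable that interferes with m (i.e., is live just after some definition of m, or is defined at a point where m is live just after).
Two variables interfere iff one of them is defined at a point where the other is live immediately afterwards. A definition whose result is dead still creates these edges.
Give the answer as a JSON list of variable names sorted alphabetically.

Per-block:
  n0 def {i,r} use ∅
  n1 def {i,n} use ∅
  n2 def {e} use {n,r}
  n3 def {e,r} use ∅
  n4 def {e} use ∅
  n5 def {m} use ∅
  n6 def {m,n} use {i}

Live sets:
  n0: in=∅ out={r}
  n1: in={r} out={i,n,r}
  n2: in={n,r} out={r}
  n3: in={i} out={i,r}
  n4: in={i} out={i}
  n5: in={r} out={r}
  n6: in={i} out=∅

Conflict graph:
  e: {i,r}
  i: {e,m,n,r}
  m: {i,r}
  n: {i,r}
  r: {e,i,m,n}

N(m) = ["i", "r"]

Answer: ["i", "r"]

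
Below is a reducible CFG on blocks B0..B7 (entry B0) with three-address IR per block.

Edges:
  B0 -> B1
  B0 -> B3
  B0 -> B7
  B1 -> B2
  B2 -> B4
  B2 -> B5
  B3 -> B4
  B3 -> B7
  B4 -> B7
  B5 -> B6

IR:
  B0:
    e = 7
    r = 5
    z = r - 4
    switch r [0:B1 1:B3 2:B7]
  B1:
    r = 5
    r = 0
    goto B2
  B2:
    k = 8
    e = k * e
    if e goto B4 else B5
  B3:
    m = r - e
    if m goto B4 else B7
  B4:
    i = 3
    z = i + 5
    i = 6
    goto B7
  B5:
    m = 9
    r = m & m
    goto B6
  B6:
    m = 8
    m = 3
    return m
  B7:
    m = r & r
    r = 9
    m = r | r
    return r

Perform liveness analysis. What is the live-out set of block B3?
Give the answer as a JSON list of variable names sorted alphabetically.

Answer: ["r"]

Working:
Block summaries:
  B0 def {e,r,z} use ∅
  B1 def {r} use ∅
  B2 def {e,k} use {e}
  B3 def {m} use {e,r}
  B4 def {i,z} use ∅
  B5 def {m,r} use ∅
  B6 def {m} use ∅
  B7 def {m,r} use {r}

Live sets:
  live B0: ∅→{e,r}
  live B1: {e}→{e,r}
  live B2: {e,r}→{r}
  live B3: {e,r}→{r}
  live B4: {r}→{r}
  live B5: ∅→∅
  live B6: ∅→∅
  live B7: {r}→∅

live-out(B3) = ["r"]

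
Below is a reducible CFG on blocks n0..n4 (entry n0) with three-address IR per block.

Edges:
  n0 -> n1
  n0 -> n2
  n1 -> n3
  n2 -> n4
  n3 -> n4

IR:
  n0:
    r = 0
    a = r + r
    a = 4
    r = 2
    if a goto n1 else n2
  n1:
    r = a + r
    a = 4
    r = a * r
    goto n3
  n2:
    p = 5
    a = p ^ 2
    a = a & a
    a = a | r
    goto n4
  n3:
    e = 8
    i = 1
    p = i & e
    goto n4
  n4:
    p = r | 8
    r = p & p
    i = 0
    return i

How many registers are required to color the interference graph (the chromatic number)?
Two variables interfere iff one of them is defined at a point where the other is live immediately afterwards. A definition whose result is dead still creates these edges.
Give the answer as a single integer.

Block summaries:
  n0 def {a,r} use ∅
  n1 def {a,r} use {a,r}
  n2 def {a,p} use {r}
  n3 def {e,i,p} use ∅
  n4 def {i,p,r} use {r}

Backward fixpoint:
  n0: in=∅ out={a,r}
  n1: in={a,r} out={r}
  n2: in={r} out={r}
  n3: in={r} out={r}
  n4: in={r} out=∅

Conflict graph:
  a: {r}
  e: {i,r}
  i: {e,r}
  p: {r}
  r: {a,e,i,p}

Registers:
  {e,i,r} pairwise interfere (3-clique) ⇒ χ ≥ 3
  3-colouring: r0={r}  r1={a,e,p}  r2={i}
  χ = 3

Answer: 3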